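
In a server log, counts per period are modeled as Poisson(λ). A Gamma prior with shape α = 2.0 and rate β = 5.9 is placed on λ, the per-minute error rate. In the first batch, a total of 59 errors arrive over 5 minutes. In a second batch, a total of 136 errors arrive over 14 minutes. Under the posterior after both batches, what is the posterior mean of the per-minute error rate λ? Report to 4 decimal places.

With a Gamma(shape α, rate β) prior, the Poisson likelihood is conjugate: the posterior is Gamma(α + ΣXᵢ, β + n).
After batch 1: Gamma(α+S, β+n) = Gamma(2.0+59, 5.9+5) = Gamma(61.0, 10.9).
After batch 2: Gamma(α+S, β+n) = Gamma(61.0+136, 10.9+14) = Gamma(197.0, 24.9).
Posterior mean = α/β = 197.0/24.9 = 7.9116.

7.9116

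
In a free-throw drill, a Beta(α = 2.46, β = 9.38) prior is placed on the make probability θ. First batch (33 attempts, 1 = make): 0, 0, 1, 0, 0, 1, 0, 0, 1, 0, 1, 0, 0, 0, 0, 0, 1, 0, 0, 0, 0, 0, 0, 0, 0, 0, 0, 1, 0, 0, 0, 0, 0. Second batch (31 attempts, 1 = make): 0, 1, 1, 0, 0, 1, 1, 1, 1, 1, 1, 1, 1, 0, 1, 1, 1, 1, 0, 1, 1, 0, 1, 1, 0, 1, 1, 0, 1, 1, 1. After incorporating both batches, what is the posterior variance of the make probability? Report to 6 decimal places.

The Beta prior is conjugate to a Binomial/Bernoulli likelihood; the update adds successes to α and failures to β.
After batch 1: Beta(2.46+6, 9.38+27) = Beta(8.46, 36.38).
After batch 2: Beta(8.46+23, 36.38+8) = Beta(31.46, 44.38).
Var = αβ/((α+β)²(α+β+1)) = 31.46·44.38/(75.84²·76.84) = 0.003159.

0.003159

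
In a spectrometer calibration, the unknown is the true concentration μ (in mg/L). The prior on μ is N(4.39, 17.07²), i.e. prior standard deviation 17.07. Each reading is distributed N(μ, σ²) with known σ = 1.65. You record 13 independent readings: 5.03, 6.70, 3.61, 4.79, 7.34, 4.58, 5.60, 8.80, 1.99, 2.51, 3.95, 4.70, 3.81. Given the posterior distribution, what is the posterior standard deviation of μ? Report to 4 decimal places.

0.4575

For Normal data with known variance σ², a Normal(μ₀, σ₀²) prior on μ is conjugate. Posterior precision = 1/σ₀² + n/σ²; posterior mean is the precision-weighted average of μ₀ and x̄.
σ₀² = 17.07² = 291.3849, σ² = 1.65² = 2.7225; σ² + n·σ₀² = 2.7225 + 13·291.3849 = 3790.7262.
Posterior precision = 1/σ₀² + n/σ² = 1/291.3849 + 13/2.7225 = (σ² + n·σ₀²)/(σ₀²σ²) = 3790.7262/(291.3849·2.7225); posterior variance σₙ² = σ₀²σ²/(σ² + n·σ₀²) = 291.3849·2.7225/3790.7262 = 0.209273.
Posterior SD = √σₙ² = √(291.3849·2.7225/3790.7262) = 0.4575.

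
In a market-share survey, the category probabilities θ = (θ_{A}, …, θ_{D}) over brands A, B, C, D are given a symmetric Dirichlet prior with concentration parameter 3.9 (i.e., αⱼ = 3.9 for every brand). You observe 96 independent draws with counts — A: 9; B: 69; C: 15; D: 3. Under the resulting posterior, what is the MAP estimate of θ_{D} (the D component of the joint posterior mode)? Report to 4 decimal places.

The Dirichlet prior is conjugate to the Multinomial likelihood: each posterior αⱼ = prior αⱼ + observed count nⱼ.
Posterior concentration: (12.9, 72.9, 18.9, 6.9), total = 111.6.
Joint mode component: (α_{D}−1)/(Σα−K) = 5.9/107.6 = 0.0548.

0.0548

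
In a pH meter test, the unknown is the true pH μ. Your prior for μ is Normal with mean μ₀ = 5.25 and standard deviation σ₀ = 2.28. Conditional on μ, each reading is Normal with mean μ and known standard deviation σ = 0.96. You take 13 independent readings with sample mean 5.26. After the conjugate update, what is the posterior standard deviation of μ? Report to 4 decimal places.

For Normal data with known variance σ², a Normal(μ₀, σ₀²) prior on μ is conjugate. Posterior precision = 1/σ₀² + n/σ²; posterior mean is the precision-weighted average of μ₀ and x̄.
σ₀² = 2.28² = 5.1984, σ² = 0.96² = 0.9216; σ² + n·σ₀² = 0.9216 + 13·5.1984 = 68.5008.
Posterior precision = 1/σ₀² + n/σ² = 1/5.1984 + 13/0.9216 = (σ² + n·σ₀²)/(σ₀²σ²) = 68.5008/(5.1984·0.9216); posterior variance σₙ² = σ₀²σ²/(σ² + n·σ₀²) = 5.1984·0.9216/68.5008 = 0.069939.
Posterior SD = √σₙ² = √(5.1984·0.9216/68.5008) = 0.2645.

0.2645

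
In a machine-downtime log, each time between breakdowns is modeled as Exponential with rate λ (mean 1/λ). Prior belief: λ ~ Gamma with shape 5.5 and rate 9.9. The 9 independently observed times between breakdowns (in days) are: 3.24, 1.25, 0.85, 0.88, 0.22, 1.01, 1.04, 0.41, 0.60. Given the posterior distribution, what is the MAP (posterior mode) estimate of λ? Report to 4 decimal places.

0.6959

With a Gamma(shape α, rate β) prior on the exponential rate λ, the posterior after n observations with total T = Σxᵢ is Gamma(α+n, β+T).
Sum of observations T = 9.50 days; n = 9.
Posterior: Gamma(5.5+9, 9.9+9.50) = Gamma(14.5, 19.40).
Mode = (α−1)/β = 0.6959.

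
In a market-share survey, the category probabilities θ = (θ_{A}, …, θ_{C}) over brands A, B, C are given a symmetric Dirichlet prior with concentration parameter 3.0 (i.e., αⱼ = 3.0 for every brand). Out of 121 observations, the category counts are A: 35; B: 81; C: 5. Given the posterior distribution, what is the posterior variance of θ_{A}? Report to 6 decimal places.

The Dirichlet prior is conjugate to the Multinomial likelihood: each posterior αⱼ = prior αⱼ + observed count nⱼ.
Posterior concentration: (38.0, 84.0, 8.0), total = 130.0.
Var[θ_j] = α_j(Σα−α_j)/((Σα)²(Σα+1)) = 38.0·92.0/(130.0²·131.0) = 0.001579.

0.001579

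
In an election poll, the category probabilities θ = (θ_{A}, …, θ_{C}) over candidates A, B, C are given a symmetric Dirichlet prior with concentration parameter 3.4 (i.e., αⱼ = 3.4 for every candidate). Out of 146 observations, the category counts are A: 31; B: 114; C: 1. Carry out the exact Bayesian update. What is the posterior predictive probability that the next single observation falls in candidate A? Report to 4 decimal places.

0.2202

The Dirichlet prior is conjugate to the Multinomial likelihood: each posterior αⱼ = prior αⱼ + observed count nⱼ.
Posterior concentration: (34.4, 117.4, 4.4), total = 156.2.
P(next = A | data) = α_{A}/Σα = 0.2202.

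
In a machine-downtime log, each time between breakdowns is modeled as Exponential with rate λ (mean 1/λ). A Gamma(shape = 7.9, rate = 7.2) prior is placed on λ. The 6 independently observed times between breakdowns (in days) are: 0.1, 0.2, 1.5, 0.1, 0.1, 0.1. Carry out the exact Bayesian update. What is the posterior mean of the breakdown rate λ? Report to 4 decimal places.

With a Gamma(shape α, rate β) prior on the exponential rate λ, the posterior after n observations with total T = Σxᵢ is Gamma(α+n, β+T).
Sum of observations T = 2.1 days; n = 6.
Posterior: Gamma(7.9+6, 7.2+2.1) = Gamma(13.9, 9.3).
Posterior mean of λ = α/β = 13.9/9.3 = 1.4946.

1.4946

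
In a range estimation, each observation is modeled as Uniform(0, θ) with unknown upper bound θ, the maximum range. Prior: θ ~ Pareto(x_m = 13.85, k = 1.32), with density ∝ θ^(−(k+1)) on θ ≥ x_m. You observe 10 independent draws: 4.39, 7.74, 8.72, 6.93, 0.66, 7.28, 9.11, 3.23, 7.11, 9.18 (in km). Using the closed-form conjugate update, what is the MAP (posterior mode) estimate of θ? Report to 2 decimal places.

A Pareto(scale x_m, shape k) prior on the upper bound θ of Uniform(0, θ) is conjugate: posterior is Pareto(max(x_m, max xᵢ), k + n).
Sample maximum = 9.18; prior scale x_m = 13.85 → posterior scale = max = 13.85.
Posterior shape = 1.32 + 10 = 11.32.
The Pareto density is decreasing on [x_m, ∞), so the mode is x_m = 13.85.

13.85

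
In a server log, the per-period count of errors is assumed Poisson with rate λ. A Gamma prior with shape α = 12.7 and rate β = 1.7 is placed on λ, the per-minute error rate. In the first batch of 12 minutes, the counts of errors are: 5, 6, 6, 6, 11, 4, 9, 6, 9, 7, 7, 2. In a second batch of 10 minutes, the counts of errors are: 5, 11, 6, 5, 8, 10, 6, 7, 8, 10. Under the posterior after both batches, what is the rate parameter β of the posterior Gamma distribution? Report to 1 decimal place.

23.7

With a Gamma(shape α, rate β) prior, the Poisson likelihood is conjugate: the posterior is Gamma(α + ΣXᵢ, β + n).
Batch 1: sum of counts S = 78 over n = 12 minutes.
After batch 1: Gamma(α+S, β+n) = Gamma(12.7+78, 1.7+12) = Gamma(90.7, 13.7).
Batch 2: sum of counts S = 76 over n = 10 minutes.
After batch 2: Gamma(α+S, β+n) = Gamma(90.7+76, 13.7+10) = Gamma(166.7, 23.7).
Posterior β = 23.7.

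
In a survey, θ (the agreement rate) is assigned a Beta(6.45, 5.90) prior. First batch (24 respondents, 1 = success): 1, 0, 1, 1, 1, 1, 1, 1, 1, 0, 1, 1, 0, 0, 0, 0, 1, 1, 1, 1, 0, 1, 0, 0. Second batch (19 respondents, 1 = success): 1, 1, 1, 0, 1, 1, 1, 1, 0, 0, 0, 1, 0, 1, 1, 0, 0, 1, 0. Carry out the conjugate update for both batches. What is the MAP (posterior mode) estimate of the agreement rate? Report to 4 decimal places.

The Beta prior is conjugate to a Binomial/Bernoulli likelihood; the update adds successes to α and failures to β.
After batch 1: Beta(6.45+15, 5.90+9) = Beta(21.45, 14.90).
After batch 2: Beta(21.45+11, 14.90+8) = Beta(32.45, 22.90).
Mode of Beta(a,b) for a,b>1 is (a−1)/(a+b−2) = 31.45/53.35 = 0.5895.

0.5895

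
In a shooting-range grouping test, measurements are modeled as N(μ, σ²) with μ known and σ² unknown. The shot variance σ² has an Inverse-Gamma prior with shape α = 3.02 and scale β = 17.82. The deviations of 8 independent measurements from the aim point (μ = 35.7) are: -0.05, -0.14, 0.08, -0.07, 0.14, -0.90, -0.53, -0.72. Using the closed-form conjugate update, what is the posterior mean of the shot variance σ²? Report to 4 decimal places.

3.0982

With known mean μ and an Inverse-Gamma(α, β) prior on σ², the Normal likelihood is conjugate: posterior is Inv-Gamma(α + n/2, β + Σ(xᵢ−μ)²/2).
Σ(xᵢ−μ)² = (-0.05)² + (-0.14)² + (0.08)² + (-0.07)² + (0.14)² + (-0.90)² + (-0.53)² + (-0.72)² = 1.6623.
Posterior: Inv-Gamma(3.02 + 8/2, 17.82 + 1.6623/2) = Inv-Gamma(7.02, 18.65115).
E[σ²|data] = β/(α−1) = 18.65115/6.02 = 3.0982.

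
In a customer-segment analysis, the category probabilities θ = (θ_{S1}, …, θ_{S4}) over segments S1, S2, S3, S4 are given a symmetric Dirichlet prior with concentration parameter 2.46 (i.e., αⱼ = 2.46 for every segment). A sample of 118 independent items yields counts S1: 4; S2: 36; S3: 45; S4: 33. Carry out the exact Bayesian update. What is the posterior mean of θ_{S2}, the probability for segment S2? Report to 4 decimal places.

0.3008

The Dirichlet prior is conjugate to the Multinomial likelihood: each posterior αⱼ = prior αⱼ + observed count nⱼ.
Posterior concentration: (6.46, 38.46, 47.46, 35.46), total = 127.84.
E[θ_{S2}|data] = α_{S2}/Σα = 38.46/127.84 = 0.3008.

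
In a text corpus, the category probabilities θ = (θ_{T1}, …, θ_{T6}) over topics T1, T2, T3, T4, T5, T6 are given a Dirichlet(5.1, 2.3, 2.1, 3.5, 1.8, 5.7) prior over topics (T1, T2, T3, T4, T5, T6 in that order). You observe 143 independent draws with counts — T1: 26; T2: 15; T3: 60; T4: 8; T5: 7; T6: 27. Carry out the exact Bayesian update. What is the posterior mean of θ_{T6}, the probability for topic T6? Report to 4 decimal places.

0.2000

The Dirichlet prior is conjugate to the Multinomial likelihood: each posterior αⱼ = prior αⱼ + observed count nⱼ.
Posterior concentration: (31.1, 17.3, 62.1, 11.5, 8.8, 32.7), total = 163.5.
E[θ_{T6}|data] = α_{T6}/Σα = 32.7/163.5 = 0.2000.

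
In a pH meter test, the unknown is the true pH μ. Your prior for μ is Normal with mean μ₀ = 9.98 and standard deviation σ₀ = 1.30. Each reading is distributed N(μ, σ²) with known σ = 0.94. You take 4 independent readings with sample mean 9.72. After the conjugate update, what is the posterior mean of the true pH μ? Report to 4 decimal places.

For Normal data with known variance σ², a Normal(μ₀, σ₀²) prior on μ is conjugate. Posterior precision = 1/σ₀² + n/σ²; posterior mean is the precision-weighted average of μ₀ and x̄.
n·x̄ = 4·9.72 = 38.88.
σ₀² = 1.30² = 1.69, σ² = 0.94² = 0.8836; σ² + n·σ₀² = 0.8836 + 4·1.69 = 7.6436.
Posterior mean = (μ₀/σ₀² + n·x̄/σ²)/(1/σ₀² + n/σ²) = (σ²·μ₀ + σ₀²·n·x̄)/(σ² + n·σ₀²) = (0.8836·9.98 + 1.69·38.88)/7.6436 = 74.525528/7.6436 = 9.7501.

9.7501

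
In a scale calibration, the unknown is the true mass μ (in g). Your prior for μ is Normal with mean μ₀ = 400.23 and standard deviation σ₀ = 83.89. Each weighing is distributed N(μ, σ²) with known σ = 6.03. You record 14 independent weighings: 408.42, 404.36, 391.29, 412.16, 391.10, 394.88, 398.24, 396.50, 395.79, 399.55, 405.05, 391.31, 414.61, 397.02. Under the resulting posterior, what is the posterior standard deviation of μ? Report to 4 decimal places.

For Normal data with known variance σ², a Normal(μ₀, σ₀²) prior on μ is conjugate. Posterior precision = 1/σ₀² + n/σ²; posterior mean is the precision-weighted average of μ₀ and x̄.
σ₀² = 83.89² = 7037.5321, σ² = 6.03² = 36.3609; σ² + n·σ₀² = 36.3609 + 14·7037.5321 = 98561.8103.
Posterior precision = 1/σ₀² + n/σ² = 1/7037.5321 + 14/36.3609 = (σ² + n·σ₀²)/(σ₀²σ²) = 98561.8103/(7037.5321·36.3609); posterior variance σₙ² = σ₀²σ²/(σ² + n·σ₀²) = 7037.5321·36.3609/98561.8103 = 2.596249.
Posterior SD = √σₙ² = √(7037.5321·36.3609/98561.8103) = 1.6113.

1.6113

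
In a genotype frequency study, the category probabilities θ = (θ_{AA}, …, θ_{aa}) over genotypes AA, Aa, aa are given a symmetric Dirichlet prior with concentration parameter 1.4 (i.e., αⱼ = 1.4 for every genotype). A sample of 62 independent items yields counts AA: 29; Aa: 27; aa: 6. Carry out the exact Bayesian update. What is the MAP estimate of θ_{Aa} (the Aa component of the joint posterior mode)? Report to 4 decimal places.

The Dirichlet prior is conjugate to the Multinomial likelihood: each posterior αⱼ = prior αⱼ + observed count nⱼ.
Posterior concentration: (30.4, 28.4, 7.4), total = 66.2.
Joint mode component: (α_{Aa}−1)/(Σα−K) = 27.4/63.2 = 0.4335.

0.4335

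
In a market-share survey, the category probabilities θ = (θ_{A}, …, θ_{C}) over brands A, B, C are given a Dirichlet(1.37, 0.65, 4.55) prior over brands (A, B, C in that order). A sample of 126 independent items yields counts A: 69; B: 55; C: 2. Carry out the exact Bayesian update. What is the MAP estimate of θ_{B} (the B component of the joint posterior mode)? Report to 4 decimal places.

0.4218

The Dirichlet prior is conjugate to the Multinomial likelihood: each posterior αⱼ = prior αⱼ + observed count nⱼ.
Posterior concentration: (70.37, 55.65, 6.55), total = 132.57.
Joint mode component: (α_{B}−1)/(Σα−K) = 54.65/129.57 = 0.4218.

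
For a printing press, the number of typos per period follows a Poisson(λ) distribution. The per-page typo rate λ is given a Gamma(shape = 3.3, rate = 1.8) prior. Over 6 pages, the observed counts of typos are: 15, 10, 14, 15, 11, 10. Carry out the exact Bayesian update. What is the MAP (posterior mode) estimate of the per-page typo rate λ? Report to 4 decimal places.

With a Gamma(shape α, rate β) prior, the Poisson likelihood is conjugate: the posterior is Gamma(α + ΣXᵢ, β + n).
Sum of counts S = 75 over n = 6 pages.
Posterior: Gamma(α+S, β+n) = Gamma(3.3+75, 1.8+6) = Gamma(78.3, 7.8).
Mode of Gamma(α,β) for α≥1 is (α−1)/β = 77.3/7.8 = 9.9103.

9.9103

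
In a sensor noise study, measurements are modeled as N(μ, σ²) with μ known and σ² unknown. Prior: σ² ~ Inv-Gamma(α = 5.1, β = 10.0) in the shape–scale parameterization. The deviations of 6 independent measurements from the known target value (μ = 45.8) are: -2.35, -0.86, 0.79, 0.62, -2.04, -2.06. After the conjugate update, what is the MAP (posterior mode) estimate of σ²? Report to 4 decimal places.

1.9602

With known mean μ and an Inverse-Gamma(α, β) prior on σ², the Normal likelihood is conjugate: posterior is Inv-Gamma(α + n/2, β + Σ(xᵢ−μ)²/2).
Σ(xᵢ−μ)² = (-2.35)² + (-0.86)² + (0.79)² + (0.62)² + (-2.04)² + (-2.06)² = 15.6758.
Posterior: Inv-Gamma(5.1 + 6/2, 10.0 + 15.6758/2) = Inv-Gamma(8.10, 17.83790).
Mode = β/(α+1) = 17.83790/9.10 = 1.9602.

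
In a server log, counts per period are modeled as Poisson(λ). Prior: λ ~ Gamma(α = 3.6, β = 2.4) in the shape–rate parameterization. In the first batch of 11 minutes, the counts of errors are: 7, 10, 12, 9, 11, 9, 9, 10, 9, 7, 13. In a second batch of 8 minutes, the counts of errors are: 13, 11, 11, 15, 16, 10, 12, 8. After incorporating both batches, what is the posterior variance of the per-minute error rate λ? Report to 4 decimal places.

0.4489

With a Gamma(shape α, rate β) prior, the Poisson likelihood is conjugate: the posterior is Gamma(α + ΣXᵢ, β + n).
Batch 1: sum of counts S = 106 over n = 11 minutes.
After batch 1: Gamma(α+S, β+n) = Gamma(3.6+106, 2.4+11) = Gamma(109.6, 13.4).
Batch 2: sum of counts S = 96 over n = 8 minutes.
After batch 2: Gamma(α+S, β+n) = Gamma(109.6+96, 13.4+8) = Gamma(205.6, 21.4).
Var = α/β² = 205.6/21.4² = 0.4489.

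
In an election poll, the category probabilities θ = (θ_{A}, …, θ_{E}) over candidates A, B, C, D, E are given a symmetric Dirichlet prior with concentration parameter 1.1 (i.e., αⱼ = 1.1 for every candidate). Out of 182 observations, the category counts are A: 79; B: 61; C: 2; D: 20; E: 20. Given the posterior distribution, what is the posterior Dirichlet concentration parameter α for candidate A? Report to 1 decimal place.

The Dirichlet prior is conjugate to the Multinomial likelihood: each posterior αⱼ = prior αⱼ + observed count nⱼ.
Posterior concentration: (80.1, 62.1, 3.1, 21.1, 21.1), total = 187.5.
α_{A} = 1.1 + 79 = 80.1.

80.1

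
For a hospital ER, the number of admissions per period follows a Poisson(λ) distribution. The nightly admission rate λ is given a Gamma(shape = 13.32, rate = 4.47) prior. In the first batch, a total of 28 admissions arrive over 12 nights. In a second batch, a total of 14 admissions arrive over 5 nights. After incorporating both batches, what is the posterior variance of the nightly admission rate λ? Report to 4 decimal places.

With a Gamma(shape α, rate β) prior, the Poisson likelihood is conjugate: the posterior is Gamma(α + ΣXᵢ, β + n).
After batch 1: Gamma(α+S, β+n) = Gamma(13.32+28, 4.47+12) = Gamma(41.32, 16.47).
After batch 2: Gamma(α+S, β+n) = Gamma(41.32+14, 16.47+5) = Gamma(55.32, 21.47).
Var = α/β² = 55.32/21.47² = 0.1200.

0.1200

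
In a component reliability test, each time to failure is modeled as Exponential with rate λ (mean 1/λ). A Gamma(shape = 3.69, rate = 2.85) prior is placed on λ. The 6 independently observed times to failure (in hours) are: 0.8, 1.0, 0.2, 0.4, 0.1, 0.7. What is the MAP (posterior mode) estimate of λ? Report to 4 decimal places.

1.4364

With a Gamma(shape α, rate β) prior on the exponential rate λ, the posterior after n observations with total T = Σxᵢ is Gamma(α+n, β+T).
Sum of observations T = 3.2 hours; n = 6.
Posterior: Gamma(3.69+6, 2.85+3.2) = Gamma(9.69, 6.05).
Mode = (α−1)/β = 1.4364.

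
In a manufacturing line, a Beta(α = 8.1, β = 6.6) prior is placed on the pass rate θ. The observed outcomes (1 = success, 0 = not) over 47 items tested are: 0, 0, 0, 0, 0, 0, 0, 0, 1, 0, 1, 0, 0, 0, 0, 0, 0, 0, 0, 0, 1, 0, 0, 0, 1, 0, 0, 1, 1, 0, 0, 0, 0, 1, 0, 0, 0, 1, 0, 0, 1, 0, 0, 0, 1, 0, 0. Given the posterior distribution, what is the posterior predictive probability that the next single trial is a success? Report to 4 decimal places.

0.2934

The Beta prior is conjugate to a Binomial/Bernoulli likelihood; the update adds successes to α and failures to β.
Posterior: Beta(α+k, β+n−k) = Beta(8.1+10, 6.6+37) = Beta(18.1, 43.6).
For a single future Bernoulli trial, P(success | data) = α/(α+β) = 0.2934.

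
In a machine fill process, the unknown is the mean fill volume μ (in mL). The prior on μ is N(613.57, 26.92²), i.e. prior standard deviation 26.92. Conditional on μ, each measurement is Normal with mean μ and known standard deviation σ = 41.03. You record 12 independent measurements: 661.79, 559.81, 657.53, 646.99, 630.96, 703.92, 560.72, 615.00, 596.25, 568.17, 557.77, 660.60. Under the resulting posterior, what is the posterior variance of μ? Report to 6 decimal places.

117.535332

For Normal data with known variance σ², a Normal(μ₀, σ₀²) prior on μ is conjugate. Posterior precision = 1/σ₀² + n/σ²; posterior mean is the precision-weighted average of μ₀ and x̄.
σ₀² = 26.92² = 724.6864, σ² = 41.03² = 1683.4609; σ² + n·σ₀² = 1683.4609 + 12·724.6864 = 10379.6977.
Posterior precision = 1/σ₀² + n/σ² = 1/724.6864 + 12/1683.4609 = (σ² + n·σ₀²)/(σ₀²σ²) = 10379.6977/(724.6864·1683.4609); posterior variance σₙ² = σ₀²σ²/(σ² + n·σ₀²) = 724.6864·1683.4609/10379.6977 = 117.535332.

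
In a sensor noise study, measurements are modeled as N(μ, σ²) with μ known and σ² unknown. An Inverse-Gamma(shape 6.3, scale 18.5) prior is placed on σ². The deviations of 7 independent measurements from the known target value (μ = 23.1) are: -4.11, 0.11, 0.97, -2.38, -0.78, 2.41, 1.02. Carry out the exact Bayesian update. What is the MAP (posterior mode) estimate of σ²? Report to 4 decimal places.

With known mean μ and an Inverse-Gamma(α, β) prior on σ², the Normal likelihood is conjugate: posterior is Inv-Gamma(α + n/2, β + Σ(xᵢ−μ)²/2).
Σ(xᵢ−μ)² = (-4.11)² + (0.11)² + (0.97)² + (-2.38)² + (-0.78)² + (2.41)² + (1.02)² = 30.9664.
Posterior: Inv-Gamma(6.3 + 7/2, 18.5 + 30.9664/2) = Inv-Gamma(9.80, 33.98320).
Mode = β/(α+1) = 33.98320/10.80 = 3.1466.

3.1466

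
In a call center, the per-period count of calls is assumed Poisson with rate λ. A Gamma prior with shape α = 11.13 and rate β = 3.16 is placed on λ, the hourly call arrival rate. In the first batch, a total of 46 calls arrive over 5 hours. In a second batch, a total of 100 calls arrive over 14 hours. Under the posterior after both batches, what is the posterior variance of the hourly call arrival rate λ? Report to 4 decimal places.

With a Gamma(shape α, rate β) prior, the Poisson likelihood is conjugate: the posterior is Gamma(α + ΣXᵢ, β + n).
After batch 1: Gamma(α+S, β+n) = Gamma(11.13+46, 3.16+5) = Gamma(57.13, 8.16).
After batch 2: Gamma(α+S, β+n) = Gamma(57.13+100, 8.16+14) = Gamma(157.13, 22.16).
Var = α/β² = 157.13/22.16² = 0.3200.

0.3200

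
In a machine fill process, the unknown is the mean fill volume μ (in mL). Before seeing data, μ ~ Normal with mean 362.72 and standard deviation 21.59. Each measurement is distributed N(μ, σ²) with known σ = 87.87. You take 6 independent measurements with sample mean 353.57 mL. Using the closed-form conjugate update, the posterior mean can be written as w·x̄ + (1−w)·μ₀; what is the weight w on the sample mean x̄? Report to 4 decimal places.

For Normal data with known variance σ², a Normal(μ₀, σ₀²) prior on μ is conjugate. Posterior precision = 1/σ₀² + n/σ²; posterior mean is the precision-weighted average of μ₀ and x̄.
σ₀² = 21.59² = 466.1281, σ² = 87.87² = 7721.1369. Prior precision 1/σ₀² = 1/466.1281; data precision n/σ² = 6/7721.1369.
w = (n/σ²)/(1/σ₀² + n/σ²) = n·σ₀²/(σ² + n·σ₀²) = 6·466.1281/(7721.1369 + 6·466.1281) = 2796.7686/10517.9055 = 0.2659.

0.2659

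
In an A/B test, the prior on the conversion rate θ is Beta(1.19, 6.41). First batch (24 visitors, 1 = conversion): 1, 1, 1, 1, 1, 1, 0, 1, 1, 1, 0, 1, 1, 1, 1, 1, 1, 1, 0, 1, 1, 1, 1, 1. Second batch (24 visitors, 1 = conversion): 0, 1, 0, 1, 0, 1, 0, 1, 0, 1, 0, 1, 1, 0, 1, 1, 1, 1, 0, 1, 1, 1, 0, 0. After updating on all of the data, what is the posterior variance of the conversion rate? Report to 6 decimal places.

The Beta prior is conjugate to a Binomial/Bernoulli likelihood; the update adds successes to α and failures to β.
After batch 1: Beta(1.19+21, 6.41+3) = Beta(22.19, 9.41).
After batch 2: Beta(22.19+14, 9.41+10) = Beta(36.19, 19.41).
Var = αβ/((α+β)²(α+β+1)) = 36.19·19.41/(55.60²·56.60) = 0.004015.

0.004015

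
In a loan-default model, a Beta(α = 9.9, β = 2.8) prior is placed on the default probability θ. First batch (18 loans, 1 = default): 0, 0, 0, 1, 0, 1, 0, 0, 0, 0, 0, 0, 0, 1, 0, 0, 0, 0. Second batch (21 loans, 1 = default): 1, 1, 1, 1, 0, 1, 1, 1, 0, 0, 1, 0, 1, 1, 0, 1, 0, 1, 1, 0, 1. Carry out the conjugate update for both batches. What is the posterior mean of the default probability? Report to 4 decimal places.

0.5203

The Beta prior is conjugate to a Binomial/Bernoulli likelihood; the update adds successes to α and failures to β.
After batch 1: Beta(9.9+3, 2.8+15) = Beta(12.9, 17.8).
After batch 2: Beta(12.9+14, 17.8+7) = Beta(26.9, 24.8).
Posterior mean = α/(α+β) = 26.9/51.7 = 0.5203.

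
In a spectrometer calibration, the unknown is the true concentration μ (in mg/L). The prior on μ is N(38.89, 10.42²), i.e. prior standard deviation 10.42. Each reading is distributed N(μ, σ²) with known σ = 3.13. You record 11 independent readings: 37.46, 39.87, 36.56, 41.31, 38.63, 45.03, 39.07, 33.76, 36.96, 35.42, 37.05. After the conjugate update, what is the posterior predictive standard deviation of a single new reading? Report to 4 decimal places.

For Normal data with known variance σ², a Normal(μ₀, σ₀²) prior on μ is conjugate. Posterior precision = 1/σ₀² + n/σ²; posterior mean is the precision-weighted average of μ₀ and x̄.
σ₀² = 10.42² = 108.5764, σ² = 3.13² = 9.7969; σ² + n·σ₀² = 9.7969 + 11·108.5764 = 1204.1373.
Posterior precision = 1/σ₀² + n/σ² = 1/108.5764 + 11/9.7969 = (σ² + n·σ₀²)/(σ₀²σ²) = 1204.1373/(108.5764·9.7969); posterior variance σₙ² = σ₀²σ²/(σ² + n·σ₀²) = 108.5764·9.7969/1204.1373 = 0.883381.
Predictive variance for one new observation = σₙ² + σ² = 108.5764·9.7969/1204.1373 + 9.7969 = σ²·(σ₀² + 1204.1373)/1204.1373 = 9.7969·1312.7137/1204.1373 = 10.680281; SD = √(9.7969·1312.7137/1204.1373) = 3.2681.

3.2681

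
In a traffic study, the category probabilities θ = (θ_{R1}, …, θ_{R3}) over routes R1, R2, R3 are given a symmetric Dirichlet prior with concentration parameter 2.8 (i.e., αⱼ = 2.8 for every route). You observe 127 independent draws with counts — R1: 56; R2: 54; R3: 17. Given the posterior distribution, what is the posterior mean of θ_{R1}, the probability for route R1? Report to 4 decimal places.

The Dirichlet prior is conjugate to the Multinomial likelihood: each posterior αⱼ = prior αⱼ + observed count nⱼ.
Posterior concentration: (58.8, 56.8, 19.8), total = 135.4.
E[θ_{R1}|data] = α_{R1}/Σα = 58.8/135.4 = 0.4343.

0.4343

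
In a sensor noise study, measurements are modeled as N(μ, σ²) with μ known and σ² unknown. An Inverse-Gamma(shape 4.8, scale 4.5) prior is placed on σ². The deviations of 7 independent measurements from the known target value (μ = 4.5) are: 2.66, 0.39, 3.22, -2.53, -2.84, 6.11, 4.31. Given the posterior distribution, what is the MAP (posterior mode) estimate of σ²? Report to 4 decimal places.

With known mean μ and an Inverse-Gamma(α, β) prior on σ², the Normal likelihood is conjugate: posterior is Inv-Gamma(α + n/2, β + Σ(xᵢ−μ)²/2).
Σ(xᵢ−μ)² = (2.66)² + (0.39)² + (3.22)² + (-2.53)² + (-2.84)² + (6.11)² + (4.31)² = 87.9708.
Posterior: Inv-Gamma(4.8 + 7/2, 4.5 + 87.9708/2) = Inv-Gamma(8.30, 48.48540).
Mode = β/(α+1) = 48.48540/9.30 = 5.2135.

5.2135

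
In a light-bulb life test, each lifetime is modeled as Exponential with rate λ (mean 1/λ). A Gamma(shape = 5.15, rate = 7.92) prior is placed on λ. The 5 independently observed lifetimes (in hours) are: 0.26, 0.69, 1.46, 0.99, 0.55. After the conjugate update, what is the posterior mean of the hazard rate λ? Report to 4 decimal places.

With a Gamma(shape α, rate β) prior on the exponential rate λ, the posterior after n observations with total T = Σxᵢ is Gamma(α+n, β+T).
Sum of observations T = 3.95 hours; n = 5.
Posterior: Gamma(5.15+5, 7.92+3.95) = Gamma(10.15, 11.87).
Posterior mean of λ = α/β = 10.15/11.87 = 0.8551.

0.8551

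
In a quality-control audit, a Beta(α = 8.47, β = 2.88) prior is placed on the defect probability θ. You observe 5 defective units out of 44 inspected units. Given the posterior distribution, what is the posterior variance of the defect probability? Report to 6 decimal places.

The Beta prior is conjugate to a Binomial/Bernoulli likelihood; the update adds successes to α and failures to β.
Posterior: Beta(α+k, β+n−k) = Beta(8.47+5, 2.88+39) = Beta(13.47, 41.88).
Var = αβ/((α+β)²(α+β+1)) = 13.47·41.88/(55.35²·56.35) = 0.003268.

0.003268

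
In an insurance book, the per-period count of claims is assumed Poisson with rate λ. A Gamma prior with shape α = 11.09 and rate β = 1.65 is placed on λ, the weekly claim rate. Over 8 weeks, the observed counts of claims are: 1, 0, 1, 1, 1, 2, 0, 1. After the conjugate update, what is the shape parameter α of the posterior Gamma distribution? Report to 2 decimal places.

18.09

With a Gamma(shape α, rate β) prior, the Poisson likelihood is conjugate: the posterior is Gamma(α + ΣXᵢ, β + n).
Sum of counts S = 7 over n = 8 weeks.
Posterior: Gamma(α+S, β+n) = Gamma(11.09+7, 1.65+8) = Gamma(18.09, 9.65).
Posterior α = 18.09.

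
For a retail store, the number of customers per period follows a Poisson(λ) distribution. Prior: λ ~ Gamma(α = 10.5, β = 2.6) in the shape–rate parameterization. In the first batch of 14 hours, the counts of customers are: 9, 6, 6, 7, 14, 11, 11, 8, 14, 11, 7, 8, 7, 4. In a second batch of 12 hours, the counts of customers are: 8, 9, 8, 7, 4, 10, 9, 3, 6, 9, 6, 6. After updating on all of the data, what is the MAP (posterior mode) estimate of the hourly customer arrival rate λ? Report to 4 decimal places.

With a Gamma(shape α, rate β) prior, the Poisson likelihood is conjugate: the posterior is Gamma(α + ΣXᵢ, β + n).
Batch 1: sum of counts S = 123 over n = 14 hours.
After batch 1: Gamma(α+S, β+n) = Gamma(10.5+123, 2.6+14) = Gamma(133.5, 16.6).
Batch 2: sum of counts S = 85 over n = 12 hours.
After batch 2: Gamma(α+S, β+n) = Gamma(133.5+85, 16.6+12) = Gamma(218.5, 28.6).
Mode of Gamma(α,β) for α≥1 is (α−1)/β = 217.5/28.6 = 7.6049.

7.6049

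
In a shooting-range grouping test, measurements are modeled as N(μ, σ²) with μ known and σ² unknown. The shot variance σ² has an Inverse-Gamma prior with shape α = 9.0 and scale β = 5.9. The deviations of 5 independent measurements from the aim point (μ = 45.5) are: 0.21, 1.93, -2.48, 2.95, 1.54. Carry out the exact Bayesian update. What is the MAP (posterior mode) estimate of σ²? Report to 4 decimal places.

With known mean μ and an Inverse-Gamma(α, β) prior on σ², the Normal likelihood is conjugate: posterior is Inv-Gamma(α + n/2, β + Σ(xᵢ−μ)²/2).
Σ(xᵢ−μ)² = (0.21)² + (1.93)² + (-2.48)² + (2.95)² + (1.54)² = 20.9935.
Posterior: Inv-Gamma(9.0 + 5/2, 5.9 + 20.9935/2) = Inv-Gamma(11.50, 16.39675).
Mode = β/(α+1) = 16.39675/12.50 = 1.3117.

1.3117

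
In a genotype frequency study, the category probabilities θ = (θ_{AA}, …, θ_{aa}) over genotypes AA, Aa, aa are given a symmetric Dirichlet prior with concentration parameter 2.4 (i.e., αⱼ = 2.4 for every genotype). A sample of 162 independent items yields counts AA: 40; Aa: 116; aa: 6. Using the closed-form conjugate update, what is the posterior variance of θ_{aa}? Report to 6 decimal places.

The Dirichlet prior is conjugate to the Multinomial likelihood: each posterior αⱼ = prior αⱼ + observed count nⱼ.
Posterior concentration: (42.4, 118.4, 8.4), total = 169.2.
Var[θ_j] = α_j(Σα−α_j)/((Σα)²(Σα+1)) = 8.4·160.8/(169.2²·170.2) = 0.000277.

0.000277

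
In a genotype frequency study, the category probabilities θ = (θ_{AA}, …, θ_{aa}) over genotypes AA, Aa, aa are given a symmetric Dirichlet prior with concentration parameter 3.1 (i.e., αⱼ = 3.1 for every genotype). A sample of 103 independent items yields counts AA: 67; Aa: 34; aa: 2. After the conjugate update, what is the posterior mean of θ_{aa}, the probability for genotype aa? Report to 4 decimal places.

0.0454

The Dirichlet prior is conjugate to the Multinomial likelihood: each posterior αⱼ = prior αⱼ + observed count nⱼ.
Posterior concentration: (70.1, 37.1, 5.1), total = 112.3.
E[θ_{aa}|data] = α_{aa}/Σα = 5.1/112.3 = 0.0454.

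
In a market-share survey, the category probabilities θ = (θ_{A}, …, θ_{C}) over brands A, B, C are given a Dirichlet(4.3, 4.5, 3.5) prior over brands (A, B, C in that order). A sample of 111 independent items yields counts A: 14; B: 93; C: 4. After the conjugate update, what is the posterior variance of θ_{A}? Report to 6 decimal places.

The Dirichlet prior is conjugate to the Multinomial likelihood: each posterior αⱼ = prior αⱼ + observed count nⱼ.
Posterior concentration: (18.3, 97.5, 7.5), total = 123.3.
Var[θ_j] = α_j(Σα−α_j)/((Σα)²(Σα+1)) = 18.3·105.0/(123.3²·124.3) = 0.001017.

0.001017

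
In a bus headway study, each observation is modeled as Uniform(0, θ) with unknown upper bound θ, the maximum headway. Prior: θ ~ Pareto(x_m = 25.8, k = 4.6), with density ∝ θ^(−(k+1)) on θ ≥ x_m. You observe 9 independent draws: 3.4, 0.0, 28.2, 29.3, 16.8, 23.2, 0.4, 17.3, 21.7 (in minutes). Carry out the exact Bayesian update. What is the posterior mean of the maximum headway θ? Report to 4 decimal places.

A Pareto(scale x_m, shape k) prior on the upper bound θ of Uniform(0, θ) is conjugate: posterior is Pareto(max(x_m, max xᵢ), k + n).
Sample maximum = 29.3; prior scale x_m = 25.8 → posterior scale = max = 29.3.
Posterior shape = 4.6 + 9 = 13.6.
E[θ|data] = k·x_m/(k−1) = 13.6·29.3/12.6 = 31.6254.

31.6254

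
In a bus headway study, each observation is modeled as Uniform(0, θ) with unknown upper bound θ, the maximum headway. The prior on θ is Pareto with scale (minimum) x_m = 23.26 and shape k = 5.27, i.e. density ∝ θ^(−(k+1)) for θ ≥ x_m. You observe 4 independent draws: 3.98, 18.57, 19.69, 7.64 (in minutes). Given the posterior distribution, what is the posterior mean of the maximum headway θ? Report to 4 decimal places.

26.0726

A Pareto(scale x_m, shape k) prior on the upper bound θ of Uniform(0, θ) is conjugate: posterior is Pareto(max(x_m, max xᵢ), k + n).
Sample maximum = 19.69; prior scale x_m = 23.26 → posterior scale = max = 23.26.
Posterior shape = 5.27 + 4 = 9.27.
E[θ|data] = k·x_m/(k−1) = 9.27·23.26/8.27 = 26.0726.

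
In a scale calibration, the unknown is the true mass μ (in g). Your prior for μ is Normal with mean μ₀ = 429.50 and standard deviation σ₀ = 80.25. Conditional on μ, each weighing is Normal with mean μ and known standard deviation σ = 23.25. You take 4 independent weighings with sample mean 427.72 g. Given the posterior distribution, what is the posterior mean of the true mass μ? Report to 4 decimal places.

For Normal data with known variance σ², a Normal(μ₀, σ₀²) prior on μ is conjugate. Posterior precision = 1/σ₀² + n/σ²; posterior mean is the precision-weighted average of μ₀ and x̄.
n·x̄ = 4·427.72 = 1710.88.
σ₀² = 80.25² = 6440.0625, σ² = 23.25² = 540.5625; σ² + n·σ₀² = 540.5625 + 4·6440.0625 = 26300.8125.
Posterior mean = (μ₀/σ₀² + n·x̄/σ²)/(1/σ₀² + n/σ²) = (σ²·μ₀ + σ₀²·n·x̄)/(σ² + n·σ₀²) = (540.5625·429.50 + 6440.0625·1710.88)/26300.8125 = 11250345.72375/26300.8125 = 427.7566.

427.7566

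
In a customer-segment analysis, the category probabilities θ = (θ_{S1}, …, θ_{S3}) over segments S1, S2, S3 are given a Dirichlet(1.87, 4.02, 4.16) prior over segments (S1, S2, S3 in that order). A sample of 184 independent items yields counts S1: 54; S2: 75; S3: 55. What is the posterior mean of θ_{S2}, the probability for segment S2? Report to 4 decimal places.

The Dirichlet prior is conjugate to the Multinomial likelihood: each posterior αⱼ = prior αⱼ + observed count nⱼ.
Posterior concentration: (55.87, 79.02, 59.16), total = 194.05.
E[θ_{S2}|data] = α_{S2}/Σα = 79.02/194.05 = 0.4072.

0.4072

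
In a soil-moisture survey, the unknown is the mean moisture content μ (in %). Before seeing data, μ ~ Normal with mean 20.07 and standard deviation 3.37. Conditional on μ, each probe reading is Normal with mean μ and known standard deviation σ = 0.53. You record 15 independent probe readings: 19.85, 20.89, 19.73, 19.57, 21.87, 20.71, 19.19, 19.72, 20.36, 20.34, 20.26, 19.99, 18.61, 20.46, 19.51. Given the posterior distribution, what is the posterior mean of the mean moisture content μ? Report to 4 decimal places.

20.0707

For Normal data with known variance σ², a Normal(μ₀, σ₀²) prior on μ is conjugate. Posterior precision = 1/σ₀² + n/σ²; posterior mean is the precision-weighted average of μ₀ and x̄.
Σxᵢ = 19.85 + 20.89 + 19.73 + 19.57 + 21.87 + 20.71 + 19.19 + 19.72 + 20.36 + 20.34 + 20.26 + 19.99 + 18.61 + 20.46 + 19.51 = 301.06, so n·x̄ = 301.06.
σ₀² = 3.37² = 11.3569, σ² = 0.53² = 0.2809; σ² + n·σ₀² = 0.2809 + 15·11.3569 = 170.6344.
Posterior mean = (μ₀/σ₀² + n·x̄/σ²)/(1/σ₀² + n/σ²) = (σ²·μ₀ + σ₀²·n·x̄)/(σ² + n·σ₀²) = (0.2809·20.07 + 11.3569·301.06)/170.6344 = 3424.745977/170.6344 = 20.0707.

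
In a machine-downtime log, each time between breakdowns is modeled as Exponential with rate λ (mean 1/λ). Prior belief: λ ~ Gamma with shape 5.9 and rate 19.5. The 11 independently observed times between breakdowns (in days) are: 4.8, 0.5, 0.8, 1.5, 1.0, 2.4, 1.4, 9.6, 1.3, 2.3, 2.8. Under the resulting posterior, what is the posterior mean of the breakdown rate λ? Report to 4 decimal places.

0.3528

With a Gamma(shape α, rate β) prior on the exponential rate λ, the posterior after n observations with total T = Σxᵢ is Gamma(α+n, β+T).
Sum of observations T = 28.4 days; n = 11.
Posterior: Gamma(5.9+11, 19.5+28.4) = Gamma(16.9, 47.9).
Posterior mean of λ = α/β = 16.9/47.9 = 0.3528.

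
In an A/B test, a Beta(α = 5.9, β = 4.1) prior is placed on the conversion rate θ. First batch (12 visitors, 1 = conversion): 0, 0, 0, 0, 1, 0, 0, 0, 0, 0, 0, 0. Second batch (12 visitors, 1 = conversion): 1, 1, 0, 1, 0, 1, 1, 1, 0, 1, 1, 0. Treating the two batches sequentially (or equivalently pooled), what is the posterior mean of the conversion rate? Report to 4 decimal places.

The Beta prior is conjugate to a Binomial/Bernoulli likelihood; the update adds successes to α and failures to β.
After batch 1: Beta(5.9+1, 4.1+11) = Beta(6.9, 15.1).
After batch 2: Beta(6.9+8, 15.1+4) = Beta(14.9, 19.1).
Posterior mean = α/(α+β) = 14.9/34.0 = 0.4382.

0.4382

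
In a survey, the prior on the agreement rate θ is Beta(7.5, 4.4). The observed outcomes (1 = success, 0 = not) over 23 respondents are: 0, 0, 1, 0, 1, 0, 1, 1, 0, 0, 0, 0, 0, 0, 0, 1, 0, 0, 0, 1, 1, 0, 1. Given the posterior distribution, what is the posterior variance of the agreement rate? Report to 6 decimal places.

The Beta prior is conjugate to a Binomial/Bernoulli likelihood; the update adds successes to α and failures to β.
Posterior: Beta(α+k, β+n−k) = Beta(7.5+8, 4.4+15) = Beta(15.5, 19.4).
Var = αβ/((α+β)²(α+β+1)) = 15.5·19.4/(34.9²·35.9) = 0.006877.

0.006877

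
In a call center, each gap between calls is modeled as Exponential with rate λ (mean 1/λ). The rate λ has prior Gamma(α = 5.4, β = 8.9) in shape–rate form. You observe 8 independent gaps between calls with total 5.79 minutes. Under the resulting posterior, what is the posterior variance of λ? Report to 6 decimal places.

0.062096

With a Gamma(shape α, rate β) prior on the exponential rate λ, the posterior after n observations with total T = Σxᵢ is Gamma(α+n, β+T).
Posterior: Gamma(5.4+8, 8.9+5.79) = Gamma(13.4, 14.69).
Var = α/β² = 0.062096.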